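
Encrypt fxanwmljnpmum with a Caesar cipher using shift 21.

f(5): 5+21=26≡0 → a
x(23): 23+21=44≡18 → s
a(0): 0+21=21 → v
n(13): 13+21=34≡8 → i
w(22): 22+21=43≡17 → r
m(12): 12+21=33≡7 → h
l(11): 11+21=32≡6 → g
j(9): 9+21=30≡4 → e
n(13): 13+21=34≡8 → i
p(15): 15+21=36≡10 → k
m(12): 12+21=33≡7 → h
u(20): 20+21=41≡15 → p
m(12): 12+21=33≡7 → h

asvirhgeikhph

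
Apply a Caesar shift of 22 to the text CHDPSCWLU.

C(2): 2+22=24 → Y
H(7): 7+22=29≡3 → D
D(3): 3+22=25 → Z
P(15): 15+22=37≡11 → L
S(18): 18+22=40≡14 → O
C(2): 2+22=24 → Y
W(22): 22+22=44≡18 → S
L(11): 11+22=33≡7 → H
U(20): 20+22=42≡16 → Q

YDZLOYSHQ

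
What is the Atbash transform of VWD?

EDW

V(21) → E(4)
W(22) → D(3)
D(3) → W(22)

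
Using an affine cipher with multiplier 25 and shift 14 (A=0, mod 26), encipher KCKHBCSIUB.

EMEHNMWGUN

K(10): 25·10+14=264≡4 → E
C(2): 25·2+14=64≡12 → M
K(10): 25·10+14=264≡4 → E
H(7): 25·7+14=189≡7 → H
B(1): 25·1+14=39≡13 → N
C(2): 25·2+14=64≡12 → M
S(18): 25·18+14=464≡22 → W
I(8): 25·8+14=214≡6 → G
U(20): 25·20+14=514≡20 → U
B(1): 25·1+14=39≡13 → N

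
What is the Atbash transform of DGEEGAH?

WTVVTZS

D(3) → W(22)
G(6) → T(19)
E(4) → V(21)
E(4) → V(21)
G(6) → T(19)
A(0) → Z(25)
H(7) → S(18)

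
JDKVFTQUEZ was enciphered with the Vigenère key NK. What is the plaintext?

Repeat the key across the ciphertext: NKNKNKNKNK
J(9)−N(13): -4≡22 → W
D(3)−K(10): -7≡19 → T
K(10)−N(13): -3≡23 → X
V(21)−K(10): 11 → L
F(5)−N(13): -8≡18 → S
T(19)−K(10): 9 → J
Q(16)−N(13): 3 → D
U(20)−K(10): 10 → K
E(4)−N(13): -9≡17 → R
Z(25)−K(10): 15 → P

WTXLSJDKRP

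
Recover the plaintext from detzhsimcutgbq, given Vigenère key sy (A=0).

lgbbpuqokwbijs

Repeat the key across the ciphertext: sysysysysysysy
d(3)−s(18): -15≡11 → l
e(4)−y(24): -20≡6 → g
t(19)−s(18): 1 → b
z(25)−y(24): 1 → b
h(7)−s(18): -11≡15 → p
s(18)−y(24): -6≡20 → u
i(8)−s(18): -10≡16 → q
m(12)−y(24): -12≡14 → o
c(2)−s(18): -16≡10 → k
u(20)−y(24): -4≡22 → w
t(19)−s(18): 1 → b
g(6)−y(24): -18≡8 → i
b(1)−s(18): -17≡9 → j
q(16)−y(24): -8≡18 → s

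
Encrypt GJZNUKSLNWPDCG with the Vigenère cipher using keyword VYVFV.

BHUSPFQGSRKBXL

Repeat the key across the message: VYVFVVYVFVVYVF
G(6)+V(21): 27≡1 → B
J(9)+Y(24): 33≡7 → H
Z(25)+V(21): 46≡20 → U
N(13)+F(5): 18 → S
U(20)+V(21): 41≡15 → P
K(10)+V(21): 31≡5 → F
S(18)+Y(24): 42≡16 → Q
L(11)+V(21): 32≡6 → G
N(13)+F(5): 18 → S
W(22)+V(21): 43≡17 → R
P(15)+V(21): 36≡10 → K
D(3)+Y(24): 27≡1 → B
C(2)+V(21): 23 → X
G(6)+F(5): 11 → L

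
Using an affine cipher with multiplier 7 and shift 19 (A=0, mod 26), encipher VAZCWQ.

V(21): 7·21+19=166≡10 → K
A(0): 7·0+19=19 → T
Z(25): 7·25+19=194≡12 → M
C(2): 7·2+19=33≡7 → H
W(22): 7·22+19=173≡17 → R
Q(16): 7·16+19=131≡1 → B

KTMHRB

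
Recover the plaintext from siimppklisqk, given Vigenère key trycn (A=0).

Repeat the key across the ciphertext: trycntrycntr
s(18)−t(19): -1≡25 → z
i(8)−r(17): -9≡17 → r
i(8)−y(24): -16≡10 → k
m(12)−c(2): 10 → k
p(15)−n(13): 2 → c
p(15)−t(19): -4≡22 → w
k(10)−r(17): -7≡19 → t
l(11)−y(24): -13≡13 → n
i(8)−c(2): 6 → g
s(18)−n(13): 5 → f
q(16)−t(19): -3≡23 → x
k(10)−r(17): -7≡19 → t

zrkkcwtngfxt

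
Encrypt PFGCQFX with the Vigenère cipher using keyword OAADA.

DFGFQTX

Repeat the key across the message: OAADAOA
P(15)+O(14): 29≡3 → D
F(5)+A(0): 5 → F
G(6)+A(0): 6 → G
C(2)+D(3): 5 → F
Q(16)+A(0): 16 → Q
F(5)+O(14): 19 → T
X(23)+A(0): 23 → X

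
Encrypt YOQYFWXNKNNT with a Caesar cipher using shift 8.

GWYGNEFVSVVB

Y(24): 24+8=32≡6 → G
O(14): 14+8=22 → W
Q(16): 16+8=24 → Y
Y(24): 24+8=32≡6 → G
F(5): 5+8=13 → N
W(22): 22+8=30≡4 → E
X(23): 23+8=31≡5 → F
N(13): 13+8=21 → V
K(10): 10+8=18 → S
N(13): 13+8=21 → V
N(13): 13+8=21 → V
T(19): 19+8=27≡1 → B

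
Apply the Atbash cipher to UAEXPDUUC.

U(20) → F(5)
A(0) → Z(25)
E(4) → V(21)
X(23) → C(2)
P(15) → K(10)
D(3) → W(22)
U(20) → F(5)
U(20) → F(5)
C(2) → X(23)

FZVCKWFFX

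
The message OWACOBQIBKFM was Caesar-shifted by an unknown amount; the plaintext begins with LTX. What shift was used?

From the crib: O(14)−L(11)=3, so the shift is 3.

3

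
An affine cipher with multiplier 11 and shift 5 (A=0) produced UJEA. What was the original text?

ZYHJ

The inverse of 11 mod 26 is 19, since 11·19=209≡1. Apply D(y)=19·(y−5) mod 26:
U(20): 19·(20−5)=285≡25 → Z
J(9): 19·(9−5)=76≡24 → Y
E(4): 19·(4−5)=-19≡7 → H
A(0): 19·(0−5)=-95≡9 → J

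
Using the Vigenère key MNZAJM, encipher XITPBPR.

Repeat the key across the message: MNZAJMM
X(23)+M(12): 35≡9 → J
I(8)+N(13): 21 → V
T(19)+Z(25): 44≡18 → S
P(15)+A(0): 15 → P
B(1)+J(9): 10 → K
P(15)+M(12): 27≡1 → B
R(17)+M(12): 29≡3 → D

JVSPKBD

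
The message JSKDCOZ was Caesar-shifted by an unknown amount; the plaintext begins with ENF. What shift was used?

From the crib: J(9)−E(4)=5, so the shift is 5.

5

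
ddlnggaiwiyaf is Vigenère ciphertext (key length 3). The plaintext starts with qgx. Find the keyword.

Subtract each crib letter from the matching ciphertext letter (mod 26):
d(3)−q(16)=-13≡13 → n
d(3)−g(6)=-3≡23 → x
l(11)−x(23)=-12≡14 → o

nxo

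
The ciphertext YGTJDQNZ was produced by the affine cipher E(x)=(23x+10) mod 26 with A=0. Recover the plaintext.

The inverse of 23 mod 26 is 17, since 23·17=391≡1. Apply D(y)=17·(y−10) mod 26:
Y(24): 17·(24−10)=238≡4 → E
G(6): 17·(6−10)=-68≡10 → K
T(19): 17·(19−10)=153≡23 → X
J(9): 17·(9−10)=-17≡9 → J
D(3): 17·(3−10)=-119≡11 → L
Q(16): 17·(16−10)=102≡24 → Y
N(13): 17·(13−10)=51≡25 → Z
Z(25): 17·(25−10)=255≡21 → V

EKXJLYZV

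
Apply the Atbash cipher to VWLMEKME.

V(21) → E(4)
W(22) → D(3)
L(11) → O(14)
M(12) → N(13)
E(4) → V(21)
K(10) → P(15)
M(12) → N(13)
E(4) → V(21)

EDONVPNV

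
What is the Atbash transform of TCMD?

T(19) → G(6)
C(2) → X(23)
M(12) → N(13)
D(3) → W(22)

GXNW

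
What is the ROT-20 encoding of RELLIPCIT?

LYFFCJWCN

R(17): 17+20=37≡11 → L
E(4): 4+20=24 → Y
L(11): 11+20=31≡5 → F
L(11): 11+20=31≡5 → F
I(8): 8+20=28≡2 → C
P(15): 15+20=35≡9 → J
C(2): 2+20=22 → W
I(8): 8+20=28≡2 → C
T(19): 19+20=39≡13 → N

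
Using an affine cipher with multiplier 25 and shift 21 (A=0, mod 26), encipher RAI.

EVN

R(17): 25·17+21=446≡4 → E
A(0): 25·0+21=21 → V
I(8): 25·8+21=221≡13 → N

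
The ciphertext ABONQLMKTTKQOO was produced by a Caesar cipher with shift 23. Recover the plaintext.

DERQTOPNWWNTRR

A(0): 0−23=-23≡3 → D
B(1): 1−23=-22≡4 → E
O(14): 14−23=-9≡17 → R
N(13): 13−23=-10≡16 → Q
Q(16): 16−23=-7≡19 → T
L(11): 11−23=-12≡14 → O
M(12): 12−23=-11≡15 → P
K(10): 10−23=-13≡13 → N
T(19): 19−23=-4≡22 → W
T(19): 19−23=-4≡22 → W
K(10): 10−23=-13≡13 → N
Q(16): 16−23=-7≡19 → T
O(14): 14−23=-9≡17 → R
O(14): 14−23=-9≡17 → R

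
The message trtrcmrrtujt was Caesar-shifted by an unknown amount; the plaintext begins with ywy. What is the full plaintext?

From the crib: t(19)−y(24)=-5≡21, so the shift is 21.
Subtract 21 from each ciphertext letter:
t(19): 19−21=-2≡24 → y
r(17): 17−21=-4≡22 → w
t(19): 19−21=-2≡24 → y
r(17): 17−21=-4≡22 → w
c(2): 2−21=-19≡7 → h
m(12): 12−21=-9≡17 → r
r(17): 17−21=-4≡22 → w
r(17): 17−21=-4≡22 → w
t(19): 19−21=-2≡24 → y
u(20): 20−21=-1≡25 → z
j(9): 9−21=-12≡14 → o
t(19): 19−21=-2≡24 → y

ywywhrwwyzoy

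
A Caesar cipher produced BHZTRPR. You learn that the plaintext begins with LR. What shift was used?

16

From the crib: B(1)−L(11)=-10≡16, so the shift is 16.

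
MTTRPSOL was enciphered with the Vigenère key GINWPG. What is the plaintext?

Repeat the key across the ciphertext: GINWPGGI
M(12)−G(6): 6 → G
T(19)−I(8): 11 → L
T(19)−N(13): 6 → G
R(17)−W(22): -5≡21 → V
P(15)−P(15): 0 → A
S(18)−G(6): 12 → M
O(14)−G(6): 8 → I
L(11)−I(8): 3 → D

GLGVAMID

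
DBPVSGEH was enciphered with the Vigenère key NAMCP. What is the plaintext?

Repeat the key across the ciphertext: NAMCPNAM
D(3)−N(13): -10≡16 → Q
B(1)−A(0): 1 → B
P(15)−M(12): 3 → D
V(21)−C(2): 19 → T
S(18)−P(15): 3 → D
G(6)−N(13): -7≡19 → T
E(4)−A(0): 4 → E
H(7)−M(12): -5≡21 → V

QBDTDTEV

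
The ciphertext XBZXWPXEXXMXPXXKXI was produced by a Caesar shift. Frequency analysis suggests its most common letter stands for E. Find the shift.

The most frequent ciphertext letter is X (appears 9 times).
X is position 23; E is position 4.
Shift = 19.

19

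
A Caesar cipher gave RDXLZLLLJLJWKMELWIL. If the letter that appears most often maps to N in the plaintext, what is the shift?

The most frequent ciphertext letter is L (appears 7 times).
L is position 11; N is position 13.
Shift = -2≡24.

24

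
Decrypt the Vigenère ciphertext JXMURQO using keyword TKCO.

Repeat the key across the ciphertext: TKCOTKC
J(9)−T(19): -10≡16 → Q
X(23)−K(10): 13 → N
M(12)−C(2): 10 → K
U(20)−O(14): 6 → G
R(17)−T(19): -2≡24 → Y
Q(16)−K(10): 6 → G
O(14)−C(2): 12 → M

QNKGYGM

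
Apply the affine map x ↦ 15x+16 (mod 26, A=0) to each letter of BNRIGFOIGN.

B(1): 15·1+16=31≡5 → F
N(13): 15·13+16=211≡3 → D
R(17): 15·17+16=271≡11 → L
I(8): 15·8+16=136≡6 → G
G(6): 15·6+16=106≡2 → C
F(5): 15·5+16=91≡13 → N
O(14): 15·14+16=226≡18 → S
I(8): 15·8+16=136≡6 → G
G(6): 15·6+16=106≡2 → C
N(13): 15·13+16=211≡3 → D

FDLGCNSGCD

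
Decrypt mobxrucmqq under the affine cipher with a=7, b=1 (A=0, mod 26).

The inverse of 7 mod 26 is 15, since 7·15=105≡1. Apply D(y)=15·(y−1) mod 26:
m(12): 15·(12−1)=165≡9 → j
o(14): 15·(14−1)=195≡13 → n
b(1): 15·(1−1)=0 → a
x(23): 15·(23−1)=330≡18 → s
r(17): 15·(17−1)=240≡6 → g
u(20): 15·(20−1)=285≡25 → z
c(2): 15·(2−1)=15 → p
m(12): 15·(12−1)=165≡9 → j
q(16): 15·(16−1)=225≡17 → r
q(16): 15·(16−1)=225≡17 → r

jnasgzpjrr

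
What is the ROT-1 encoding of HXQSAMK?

IYRTBNL

H(7): 7+1=8 → I
X(23): 23+1=24 → Y
Q(16): 16+1=17 → R
S(18): 18+1=19 → T
A(0): 0+1=1 → B
M(12): 12+1=13 → N
K(10): 10+1=11 → L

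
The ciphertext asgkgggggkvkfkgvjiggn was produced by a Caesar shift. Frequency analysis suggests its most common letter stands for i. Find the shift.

24

The most frequent ciphertext letter is g (appears 9 times).
g is position 6; i is position 8.
Shift = -2≡24.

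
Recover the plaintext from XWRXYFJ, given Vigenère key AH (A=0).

XPRQYYJ

Repeat the key across the ciphertext: AHAHAHA
X(23)−A(0): 23 → X
W(22)−H(7): 15 → P
R(17)−A(0): 17 → R
X(23)−H(7): 16 → Q
Y(24)−A(0): 24 → Y
F(5)−H(7): -2≡24 → Y
J(9)−A(0): 9 → J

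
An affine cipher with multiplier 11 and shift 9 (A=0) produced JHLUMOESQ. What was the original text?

The inverse of 11 mod 26 is 19, since 11·19=209≡1. Apply D(y)=19·(y−9) mod 26:
J(9): 19·(9−9)=0 → A
H(7): 19·(7−9)=-38≡14 → O
L(11): 19·(11−9)=38≡12 → M
U(20): 19·(20−9)=209≡1 → B
M(12): 19·(12−9)=57≡5 → F
O(14): 19·(14−9)=95≡17 → R
E(4): 19·(4−9)=-95≡9 → J
S(18): 19·(18−9)=171≡15 → P
Q(16): 19·(16−9)=133≡3 → D

AOMBFRJPD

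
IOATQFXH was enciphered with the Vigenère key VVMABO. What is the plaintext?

Repeat the key across the ciphertext: VVMABOVV
I(8)−V(21): -13≡13 → N
O(14)−V(21): -7≡19 → T
A(0)−M(12): -12≡14 → O
T(19)−A(0): 19 → T
Q(16)−B(1): 15 → P
F(5)−O(14): -9≡17 → R
X(23)−V(21): 2 → C
H(7)−V(21): -14≡12 → M

NTOTPRCM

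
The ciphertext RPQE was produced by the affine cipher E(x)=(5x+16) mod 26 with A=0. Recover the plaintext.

VFAI

The inverse of 5 mod 26 is 21, since 5·21=105≡1. Apply D(y)=21·(y−16) mod 26:
R(17): 21·(17−16)=21 → V
P(15): 21·(15−16)=-21≡5 → F
Q(16): 21·(16−16)=0 → A
E(4): 21·(4−16)=-252≡8 → I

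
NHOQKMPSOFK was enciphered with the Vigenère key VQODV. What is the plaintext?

Repeat the key across the ciphertext: VQODVVQODVV
N(13)−V(21): -8≡18 → S
H(7)−Q(16): -9≡17 → R
O(14)−O(14): 0 → A
Q(16)−D(3): 13 → N
K(10)−V(21): -11≡15 → P
M(12)−V(21): -9≡17 → R
P(15)−Q(16): -1≡25 → Z
S(18)−O(14): 4 → E
O(14)−D(3): 11 → L
F(5)−V(21): -16≡10 → K
K(10)−V(21): -11≡15 → P

SRANPRZELKP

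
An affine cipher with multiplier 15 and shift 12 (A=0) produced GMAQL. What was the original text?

The inverse of 15 mod 26 is 7, since 15·7=105≡1. Apply D(y)=7·(y−12) mod 26:
G(6): 7·(6−12)=-42≡10 → K
M(12): 7·(12−12)=0 → A
A(0): 7·(0−12)=-84≡20 → U
Q(16): 7·(16−12)=28≡2 → C
L(11): 7·(11−12)=-7≡19 → T

KAUCT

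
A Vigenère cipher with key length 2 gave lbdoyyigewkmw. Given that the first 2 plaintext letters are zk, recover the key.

mr

Subtract each crib letter from the matching ciphertext letter (mod 26):
l(11)−z(25)=-14≡12 → m
b(1)−k(10)=-9≡17 → r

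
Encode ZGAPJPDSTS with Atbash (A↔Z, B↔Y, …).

ATZKQKWHGH

Z(25) → A(0)
G(6) → T(19)
A(0) → Z(25)
P(15) → K(10)
J(9) → Q(16)
P(15) → K(10)
D(3) → W(22)
S(18) → H(7)
T(19) → G(6)
S(18) → H(7)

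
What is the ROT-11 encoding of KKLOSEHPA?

VVWZDPSAL

K(10): 10+11=21 → V
K(10): 10+11=21 → V
L(11): 11+11=22 → W
O(14): 14+11=25 → Z
S(18): 18+11=29≡3 → D
E(4): 4+11=15 → P
H(7): 7+11=18 → S
P(15): 15+11=26≡0 → A
A(0): 0+11=11 → L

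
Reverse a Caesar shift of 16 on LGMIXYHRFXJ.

L(11): 11−16=-5≡21 → V
G(6): 6−16=-10≡16 → Q
M(12): 12−16=-4≡22 → W
I(8): 8−16=-8≡18 → S
X(23): 23−16=7 → H
Y(24): 24−16=8 → I
H(7): 7−16=-9≡17 → R
R(17): 17−16=1 → B
F(5): 5−16=-11≡15 → P
X(23): 23−16=7 → H
J(9): 9−16=-7≡19 → T

VQWSHIRBPHT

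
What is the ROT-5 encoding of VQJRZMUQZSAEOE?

V(21): 21+5=26≡0 → A
Q(16): 16+5=21 → V
J(9): 9+5=14 → O
R(17): 17+5=22 → W
Z(25): 25+5=30≡4 → E
M(12): 12+5=17 → R
U(20): 20+5=25 → Z
Q(16): 16+5=21 → V
Z(25): 25+5=30≡4 → E
S(18): 18+5=23 → X
A(0): 0+5=5 → F
E(4): 4+5=9 → J
O(14): 14+5=19 → T
E(4): 4+5=9 → J

AVOWERZVEXFJTJ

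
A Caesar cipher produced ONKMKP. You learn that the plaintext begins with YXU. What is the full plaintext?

From the crib: O(14)−Y(24)=-10≡16, so the shift is 16.
Subtract 16 from each ciphertext letter:
O(14): 14−16=-2≡24 → Y
N(13): 13−16=-3≡23 → X
K(10): 10−16=-6≡20 → U
M(12): 12−16=-4≡22 → W
K(10): 10−16=-6≡20 → U
P(15): 15−16=-1≡25 → Z

YXUWUZ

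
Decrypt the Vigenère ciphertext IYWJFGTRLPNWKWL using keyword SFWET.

QTAFMOOVHWVROSS

Repeat the key across the ciphertext: SFWETSFWETSFWET
I(8)−S(18): -10≡16 → Q
Y(24)−F(5): 19 → T
W(22)−W(22): 0 → A
J(9)−E(4): 5 → F
F(5)−T(19): -14≡12 → M
G(6)−S(18): -12≡14 → O
T(19)−F(5): 14 → O
R(17)−W(22): -5≡21 → V
L(11)−E(4): 7 → H
P(15)−T(19): -4≡22 → W
N(13)−S(18): -5≡21 → V
W(22)−F(5): 17 → R
K(10)−W(22): -12≡14 → O
W(22)−E(4): 18 → S
L(11)−T(19): -8≡18 → S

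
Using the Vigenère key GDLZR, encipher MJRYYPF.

SMCXPVI

Repeat the key across the message: GDLZRGD
M(12)+G(6): 18 → S
J(9)+D(3): 12 → M
R(17)+L(11): 28≡2 → C
Y(24)+Z(25): 49≡23 → X
Y(24)+R(17): 41≡15 → P
P(15)+G(6): 21 → V
F(5)+D(3): 8 → I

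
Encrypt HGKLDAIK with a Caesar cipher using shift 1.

H(7): 7+1=8 → I
G(6): 6+1=7 → H
K(10): 10+1=11 → L
L(11): 11+1=12 → M
D(3): 3+1=4 → E
A(0): 0+1=1 → B
I(8): 8+1=9 → J
K(10): 10+1=11 → L

IHLMEBJL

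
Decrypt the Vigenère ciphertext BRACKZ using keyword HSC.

UZYVSX

Repeat the key across the ciphertext: HSCHSC
B(1)−H(7): -6≡20 → U
R(17)−S(18): -1≡25 → Z
A(0)−C(2): -2≡24 → Y
C(2)−H(7): -5≡21 → V
K(10)−S(18): -8≡18 → S
Z(25)−C(2): 23 → X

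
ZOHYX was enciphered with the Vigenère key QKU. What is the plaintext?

JENIN

Repeat the key across the ciphertext: QKUQK
Z(25)−Q(16): 9 → J
O(14)−K(10): 4 → E
H(7)−U(20): -13≡13 → N
Y(24)−Q(16): 8 → I
X(23)−K(10): 13 → N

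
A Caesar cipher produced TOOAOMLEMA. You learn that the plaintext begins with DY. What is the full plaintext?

DYYKYWVOWK

From the crib: T(19)−D(3)=16, so the shift is 16.
Subtract 16 from each ciphertext letter:
T(19): 19−16=3 → D
O(14): 14−16=-2≡24 → Y
O(14): 14−16=-2≡24 → Y
A(0): 0−16=-16≡10 → K
O(14): 14−16=-2≡24 → Y
M(12): 12−16=-4≡22 → W
L(11): 11−16=-5≡21 → V
E(4): 4−16=-12≡14 → O
M(12): 12−16=-4≡22 → W
A(0): 0−16=-16≡10 → K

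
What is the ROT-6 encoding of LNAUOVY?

L(11): 11+6=17 → R
N(13): 13+6=19 → T
A(0): 0+6=6 → G
U(20): 20+6=26≡0 → A
O(14): 14+6=20 → U
V(21): 21+6=27≡1 → B
Y(24): 24+6=30≡4 → E

RTGAUBE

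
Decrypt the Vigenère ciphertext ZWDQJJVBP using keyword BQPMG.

YGOEDIFMD

Repeat the key across the ciphertext: BQPMGBQPM
Z(25)−B(1): 24 → Y
W(22)−Q(16): 6 → G
D(3)−P(15): -12≡14 → O
Q(16)−M(12): 4 → E
J(9)−G(6): 3 → D
J(9)−B(1): 8 → I
V(21)−Q(16): 5 → F
B(1)−P(15): -14≡12 → M
P(15)−M(12): 3 → D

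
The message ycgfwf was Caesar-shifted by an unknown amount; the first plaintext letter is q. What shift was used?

From the crib: y(24)−q(16)=8, so the shift is 8.

8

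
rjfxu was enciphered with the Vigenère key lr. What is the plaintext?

gsugj

Repeat the key across the ciphertext: lrlrl
r(17)−l(11): 6 → g
j(9)−r(17): -8≡18 → s
f(5)−l(11): -6≡20 → u
x(23)−r(17): 6 → g
u(20)−l(11): 9 → j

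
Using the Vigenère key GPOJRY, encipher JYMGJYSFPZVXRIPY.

Repeat the key across the message: GPOJRYGPOJRYGPOJ
J(9)+G(6): 15 → P
Y(24)+P(15): 39≡13 → N
M(12)+O(14): 26≡0 → A
G(6)+J(9): 15 → P
J(9)+R(17): 26≡0 → A
Y(24)+Y(24): 48≡22 → W
S(18)+G(6): 24 → Y
F(5)+P(15): 20 → U
P(15)+O(14): 29≡3 → D
Z(25)+J(9): 34≡8 → I
V(21)+R(17): 38≡12 → M
X(23)+Y(24): 47≡21 → V
R(17)+G(6): 23 → X
I(8)+P(15): 23 → X
P(15)+O(14): 29≡3 → D
Y(24)+J(9): 33≡7 → H

PNAPAWYUDIMVXXDH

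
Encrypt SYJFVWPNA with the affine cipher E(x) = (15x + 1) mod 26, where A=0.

LXGYETSOB

S(18): 15·18+1=271≡11 → L
Y(24): 15·24+1=361≡23 → X
J(9): 15·9+1=136≡6 → G
F(5): 15·5+1=76≡24 → Y
V(21): 15·21+1=316≡4 → E
W(22): 15·22+1=331≡19 → T
P(15): 15·15+1=226≡18 → S
N(13): 15·13+1=196≡14 → O
A(0): 15·0+1=1 → B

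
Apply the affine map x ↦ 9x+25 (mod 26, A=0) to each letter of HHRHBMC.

H(7): 9·7+25=88≡10 → K
H(7): 9·7+25=88≡10 → K
R(17): 9·17+25=178≡22 → W
H(7): 9·7+25=88≡10 → K
B(1): 9·1+25=34≡8 → I
M(12): 9·12+25=133≡3 → D
C(2): 9·2+25=43≡17 → R

KKWKIDR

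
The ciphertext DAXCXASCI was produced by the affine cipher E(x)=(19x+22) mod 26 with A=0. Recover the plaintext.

ZSLOLSIOC

The inverse of 19 mod 26 is 11, since 19·11=209≡1. Apply D(y)=11·(y−22) mod 26:
D(3): 11·(3−22)=-209≡25 → Z
A(0): 11·(0−22)=-242≡18 → S
X(23): 11·(23−22)=11 → L
C(2): 11·(2−22)=-220≡14 → O
X(23): 11·(23−22)=11 → L
A(0): 11·(0−22)=-242≡18 → S
S(18): 11·(18−22)=-44≡8 → I
C(2): 11·(2−22)=-220≡14 → O
I(8): 11·(8−22)=-154≡2 → C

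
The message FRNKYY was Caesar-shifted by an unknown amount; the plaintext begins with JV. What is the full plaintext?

From the crib: F(5)−J(9)=-4≡22, so the shift is 22.
Subtract 22 from each ciphertext letter:
F(5): 5−22=-17≡9 → J
R(17): 17−22=-5≡21 → V
N(13): 13−22=-9≡17 → R
K(10): 10−22=-12≡14 → O
Y(24): 24−22=2 → C
Y(24): 24−22=2 → C

JVROCC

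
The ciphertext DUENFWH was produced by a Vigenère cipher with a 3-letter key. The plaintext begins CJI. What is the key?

Subtract each crib letter from the matching ciphertext letter (mod 26):
D(3)−C(2)=1 → B
U(20)−J(9)=11 → L
E(4)−I(8)=-4≡22 → W

BLW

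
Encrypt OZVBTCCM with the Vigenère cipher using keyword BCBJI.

PBWKBDEN

Repeat the key across the message: BCBJIBCB
O(14)+B(1): 15 → P
Z(25)+C(2): 27≡1 → B
V(21)+B(1): 22 → W
B(1)+J(9): 10 → K
T(19)+I(8): 27≡1 → B
C(2)+B(1): 3 → D
C(2)+C(2): 4 → E
M(12)+B(1): 13 → N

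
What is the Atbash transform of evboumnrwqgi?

veylfnmidjtr

e(4) → v(21)
v(21) → e(4)
b(1) → y(24)
o(14) → l(11)
u(20) → f(5)
m(12) → n(13)
n(13) → m(12)
r(17) → i(8)
w(22) → d(3)
q(16) → j(9)
g(6) → t(19)
i(8) → r(17)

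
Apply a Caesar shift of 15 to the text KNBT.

ZCQI

K(10): 10+15=25 → Z
N(13): 13+15=28≡2 → C
B(1): 1+15=16 → Q
T(19): 19+15=34≡8 → I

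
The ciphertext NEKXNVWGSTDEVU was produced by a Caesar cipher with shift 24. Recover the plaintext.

PGMZPXYIUVFGXW

N(13): 13−24=-11≡15 → P
E(4): 4−24=-20≡6 → G
K(10): 10−24=-14≡12 → M
X(23): 23−24=-1≡25 → Z
N(13): 13−24=-11≡15 → P
V(21): 21−24=-3≡23 → X
W(22): 22−24=-2≡24 → Y
G(6): 6−24=-18≡8 → I
S(18): 18−24=-6≡20 → U
T(19): 19−24=-5≡21 → V
D(3): 3−24=-21≡5 → F
E(4): 4−24=-20≡6 → G
V(21): 21−24=-3≡23 → X
U(20): 20−24=-4≡22 → W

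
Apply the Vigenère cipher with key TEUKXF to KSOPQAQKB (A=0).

Repeat the key across the message: TEUKXFTEU
K(10)+T(19): 29≡3 → D
S(18)+E(4): 22 → W
O(14)+U(20): 34≡8 → I
P(15)+K(10): 25 → Z
Q(16)+X(23): 39≡13 → N
A(0)+F(5): 5 → F
Q(16)+T(19): 35≡9 → J
K(10)+E(4): 14 → O
B(1)+U(20): 21 → V

DWIZNFJOV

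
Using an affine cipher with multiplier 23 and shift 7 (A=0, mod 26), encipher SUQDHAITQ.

FZLYMHJCL

S(18): 23·18+7=421≡5 → F
U(20): 23·20+7=467≡25 → Z
Q(16): 23·16+7=375≡11 → L
D(3): 23·3+7=76≡24 → Y
H(7): 23·7+7=168≡12 → M
A(0): 23·0+7=7 → H
I(8): 23·8+7=191≡9 → J
T(19): 23·19+7=444≡2 → C
Q(16): 23·16+7=375≡11 → L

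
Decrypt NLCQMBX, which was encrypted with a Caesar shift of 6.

N(13): 13−6=7 → H
L(11): 11−6=5 → F
C(2): 2−6=-4≡22 → W
Q(16): 16−6=10 → K
M(12): 12−6=6 → G
B(1): 1−6=-5≡21 → V
X(23): 23−6=17 → R

HFWKGVR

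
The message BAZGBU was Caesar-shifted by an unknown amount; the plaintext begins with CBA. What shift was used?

25

From the crib: B(1)−C(2)=-1≡25, so the shift is 25.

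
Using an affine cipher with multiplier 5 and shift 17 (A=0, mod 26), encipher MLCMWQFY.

ZUBZXTQH

M(12): 5·12+17=77≡25 → Z
L(11): 5·11+17=72≡20 → U
C(2): 5·2+17=27≡1 → B
M(12): 5·12+17=77≡25 → Z
W(22): 5·22+17=127≡23 → X
Q(16): 5·16+17=97≡19 → T
F(5): 5·5+17=42≡16 → Q
Y(24): 5·24+17=137≡7 → H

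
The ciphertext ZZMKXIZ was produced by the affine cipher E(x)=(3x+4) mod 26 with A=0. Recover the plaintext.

The inverse of 3 mod 26 is 9, since 3·9=27≡1. Apply D(y)=9·(y−4) mod 26:
Z(25): 9·(25−4)=189≡7 → H
Z(25): 9·(25−4)=189≡7 → H
M(12): 9·(12−4)=72≡20 → U
K(10): 9·(10−4)=54≡2 → C
X(23): 9·(23−4)=171≡15 → P
I(8): 9·(8−4)=36≡10 → K
Z(25): 9·(25−4)=189≡7 → H

HHUCPKH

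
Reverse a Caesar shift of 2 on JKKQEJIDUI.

HIIOCHGBSG

J(9): 9−2=7 → H
K(10): 10−2=8 → I
K(10): 10−2=8 → I
Q(16): 16−2=14 → O
E(4): 4−2=2 → C
J(9): 9−2=7 → H
I(8): 8−2=6 → G
D(3): 3−2=1 → B
U(20): 20−2=18 → S
I(8): 8−2=6 → G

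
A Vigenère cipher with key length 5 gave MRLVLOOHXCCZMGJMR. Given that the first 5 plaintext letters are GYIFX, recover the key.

Subtract each crib letter from the matching ciphertext letter (mod 26):
M(12)−G(6)=6 → G
R(17)−Y(24)=-7≡19 → T
L(11)−I(8)=3 → D
V(21)−F(5)=16 → Q
L(11)−X(23)=-12≡14 → O

GTDQO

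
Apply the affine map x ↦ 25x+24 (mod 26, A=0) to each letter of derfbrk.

d(3): 25·3+24=99≡21 → v
e(4): 25·4+24=124≡20 → u
r(17): 25·17+24=449≡7 → h
f(5): 25·5+24=149≡19 → t
b(1): 25·1+24=49≡23 → x
r(17): 25·17+24=449≡7 → h
k(10): 25·10+24=274≡14 → o

vuhtxho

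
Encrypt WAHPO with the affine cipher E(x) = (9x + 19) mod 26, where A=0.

W(22): 9·22+19=217≡9 → J
A(0): 9·0+19=19 → T
H(7): 9·7+19=82≡4 → E
P(15): 9·15+19=154≡24 → Y
O(14): 9·14+19=145≡15 → P

JTEYP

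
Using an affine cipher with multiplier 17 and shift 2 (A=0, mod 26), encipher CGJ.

KAZ

C(2): 17·2+2=36≡10 → K
G(6): 17·6+2=104≡0 → A
J(9): 17·9+2=155≡25 → Z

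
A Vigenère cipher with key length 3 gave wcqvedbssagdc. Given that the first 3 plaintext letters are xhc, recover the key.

Subtract each crib letter from the matching ciphertext letter (mod 26):
w(22)−x(23)=-1≡25 → z
c(2)−h(7)=-5≡21 → v
q(16)−c(2)=14 → o

zvo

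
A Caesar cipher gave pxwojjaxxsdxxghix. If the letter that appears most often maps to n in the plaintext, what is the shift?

10

The most frequent ciphertext letter is x (appears 6 times).
x is position 23; n is position 13.
Shift = 10.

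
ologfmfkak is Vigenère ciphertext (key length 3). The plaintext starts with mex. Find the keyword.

Subtract each crib letter from the matching ciphertext letter (mod 26):
o(14)−m(12)=2 → c
l(11)−e(4)=7 → h
o(14)−x(23)=-9≡17 → r

chr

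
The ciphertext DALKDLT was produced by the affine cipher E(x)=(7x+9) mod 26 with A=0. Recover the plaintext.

The inverse of 7 mod 26 is 15, since 7·15=105≡1. Apply D(y)=15·(y−9) mod 26:
D(3): 15·(3−9)=-90≡14 → O
A(0): 15·(0−9)=-135≡21 → V
L(11): 15·(11−9)=30≡4 → E
K(10): 15·(10−9)=15 → P
D(3): 15·(3−9)=-90≡14 → O
L(11): 15·(11−9)=30≡4 → E
T(19): 15·(19−9)=150≡20 → U

OVEPOEU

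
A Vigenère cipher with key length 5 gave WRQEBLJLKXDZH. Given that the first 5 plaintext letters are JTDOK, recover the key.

Subtract each crib letter from the matching ciphertext letter (mod 26):
W(22)−J(9)=13 → N
R(17)−T(19)=-2≡24 → Y
Q(16)−D(3)=13 → N
E(4)−O(14)=-10≡16 → Q
B(1)−K(10)=-9≡17 → R

NYNQR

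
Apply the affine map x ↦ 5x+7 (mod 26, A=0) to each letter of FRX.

F(5): 5·5+7=32≡6 → G
R(17): 5·17+7=92≡14 → O
X(23): 5·23+7=122≡18 → S

GOS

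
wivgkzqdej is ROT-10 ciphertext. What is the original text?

w(22): 22−10=12 → m
i(8): 8−10=-2≡24 → y
v(21): 21−10=11 → l
g(6): 6−10=-4≡22 → w
k(10): 10−10=0 → a
z(25): 25−10=15 → p
q(16): 16−10=6 → g
d(3): 3−10=-7≡19 → t
e(4): 4−10=-6≡20 → u
j(9): 9−10=-1≡25 → z

mylwapgtuz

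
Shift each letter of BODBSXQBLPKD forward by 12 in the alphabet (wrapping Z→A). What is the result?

NAPNEJCNXBWP

B(1): 1+12=13 → N
O(14): 14+12=26≡0 → A
D(3): 3+12=15 → P
B(1): 1+12=13 → N
S(18): 18+12=30≡4 → E
X(23): 23+12=35≡9 → J
Q(16): 16+12=28≡2 → C
B(1): 1+12=13 → N
L(11): 11+12=23 → X
P(15): 15+12=27≡1 → B
K(10): 10+12=22 → W
D(3): 3+12=15 → P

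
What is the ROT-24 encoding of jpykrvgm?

hnwiptek

j(9): 9+24=33≡7 → h
p(15): 15+24=39≡13 → n
y(24): 24+24=48≡22 → w
k(10): 10+24=34≡8 → i
r(17): 17+24=41≡15 → p
v(21): 21+24=45≡19 → t
g(6): 6+24=30≡4 → e
m(12): 12+24=36≡10 → k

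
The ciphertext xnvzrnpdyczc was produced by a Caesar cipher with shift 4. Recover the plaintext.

x(23): 23−4=19 → t
n(13): 13−4=9 → j
v(21): 21−4=17 → r
z(25): 25−4=21 → v
r(17): 17−4=13 → n
n(13): 13−4=9 → j
p(15): 15−4=11 → l
d(3): 3−4=-1≡25 → z
y(24): 24−4=20 → u
c(2): 2−4=-2≡24 → y
z(25): 25−4=21 → v
c(2): 2−4=-2≡24 → y

tjrvnjlzuyvy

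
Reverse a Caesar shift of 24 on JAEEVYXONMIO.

LCGGXAZQPOKQ

J(9): 9−24=-15≡11 → L
A(0): 0−24=-24≡2 → C
E(4): 4−24=-20≡6 → G
E(4): 4−24=-20≡6 → G
V(21): 21−24=-3≡23 → X
Y(24): 24−24=0 → A
X(23): 23−24=-1≡25 → Z
O(14): 14−24=-10≡16 → Q
N(13): 13−24=-11≡15 → P
M(12): 12−24=-12≡14 → O
I(8): 8−24=-16≡10 → K
O(14): 14−24=-10≡16 → Q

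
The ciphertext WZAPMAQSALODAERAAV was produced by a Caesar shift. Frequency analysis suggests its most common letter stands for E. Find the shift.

22

The most frequent ciphertext letter is A (appears 6 times).
A is position 0; E is position 4.
Shift = -4≡22.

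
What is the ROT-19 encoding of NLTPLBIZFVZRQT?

N(13): 13+19=32≡6 → G
L(11): 11+19=30≡4 → E
T(19): 19+19=38≡12 → M
P(15): 15+19=34≡8 → I
L(11): 11+19=30≡4 → E
B(1): 1+19=20 → U
I(8): 8+19=27≡1 → B
Z(25): 25+19=44≡18 → S
F(5): 5+19=24 → Y
V(21): 21+19=40≡14 → O
Z(25): 25+19=44≡18 → S
R(17): 17+19=36≡10 → K
Q(16): 16+19=35≡9 → J
T(19): 19+19=38≡12 → M

GEMIEUBSYOSKJM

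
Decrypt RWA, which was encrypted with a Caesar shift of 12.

R(17): 17−12=5 → F
W(22): 22−12=10 → K
A(0): 0−12=-12≡14 → O

FKO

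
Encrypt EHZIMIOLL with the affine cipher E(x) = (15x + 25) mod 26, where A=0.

E(4): 15·4+25=85≡7 → H
H(7): 15·7+25=130≡0 → A
Z(25): 15·25+25=400≡10 → K
I(8): 15·8+25=145≡15 → P
M(12): 15·12+25=205≡23 → X
I(8): 15·8+25=145≡15 → P
O(14): 15·14+25=235≡1 → B
L(11): 15·11+25=190≡8 → I
L(11): 15·11+25=190≡8 → I

HAKPXPBII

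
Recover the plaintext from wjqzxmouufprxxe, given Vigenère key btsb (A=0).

Repeat the key across the ciphertext: btsbbtsbbtsbbts
w(22)−b(1): 21 → v
j(9)−t(19): -10≡16 → q
q(16)−s(18): -2≡24 → y
z(25)−b(1): 24 → y
x(23)−b(1): 22 → w
m(12)−t(19): -7≡19 → t
o(14)−s(18): -4≡22 → w
u(20)−b(1): 19 → t
u(20)−b(1): 19 → t
f(5)−t(19): -14≡12 → m
p(15)−s(18): -3≡23 → x
r(17)−b(1): 16 → q
x(23)−b(1): 22 → w
x(23)−t(19): 4 → e
e(4)−s(18): -14≡12 → m

vqyywtwttmxqwem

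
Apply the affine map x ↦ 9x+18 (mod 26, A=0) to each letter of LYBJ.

NABV

L(11): 9·11+18=117≡13 → N
Y(24): 9·24+18=234≡0 → A
B(1): 9·1+18=27≡1 → B
J(9): 9·9+18=99≡21 → V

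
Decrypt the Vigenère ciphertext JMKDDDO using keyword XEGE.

MIEZGZI

Repeat the key across the ciphertext: XEGEXEG
J(9)−X(23): -14≡12 → M
M(12)−E(4): 8 → I
K(10)−G(6): 4 → E
D(3)−E(4): -1≡25 → Z
D(3)−X(23): -20≡6 → G
D(3)−E(4): -1≡25 → Z
O(14)−G(6): 8 → I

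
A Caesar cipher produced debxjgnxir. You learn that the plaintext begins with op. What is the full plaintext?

From the crib: d(3)−o(14)=-11≡15, so the shift is 15.
Subtract 15 from each ciphertext letter:
d(3): 3−15=-12≡14 → o
e(4): 4−15=-11≡15 → p
b(1): 1−15=-14≡12 → m
x(23): 23−15=8 → i
j(9): 9−15=-6≡20 → u
g(6): 6−15=-9≡17 → r
n(13): 13−15=-2≡24 → y
x(23): 23−15=8 → i
i(8): 8−15=-7≡19 → t
r(17): 17−15=2 → c

opmiuryitc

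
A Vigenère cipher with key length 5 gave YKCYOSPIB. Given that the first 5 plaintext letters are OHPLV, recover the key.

Subtract each crib letter from the matching ciphertext letter (mod 26):
Y(24)−O(14)=10 → K
K(10)−H(7)=3 → D
C(2)−P(15)=-13≡13 → N
Y(24)−L(11)=13 → N
O(14)−V(21)=-7≡19 → T

KDNNT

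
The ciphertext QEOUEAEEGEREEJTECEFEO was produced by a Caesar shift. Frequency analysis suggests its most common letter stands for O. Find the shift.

The most frequent ciphertext letter is E (appears 10 times).
E is position 4; O is position 14.
Shift = -10≡16.

16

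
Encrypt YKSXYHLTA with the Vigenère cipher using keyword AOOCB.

YYGZZHZHC

Repeat the key across the message: AOOCBAOOC
Y(24)+A(0): 24 → Y
K(10)+O(14): 24 → Y
S(18)+O(14): 32≡6 → G
X(23)+C(2): 25 → Z
Y(24)+B(1): 25 → Z
H(7)+A(0): 7 → H
L(11)+O(14): 25 → Z
T(19)+O(14): 33≡7 → H
A(0)+C(2): 2 → C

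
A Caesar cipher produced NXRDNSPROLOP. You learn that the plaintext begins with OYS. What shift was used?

25

From the crib: N(13)−O(14)=-1≡25, so the shift is 25.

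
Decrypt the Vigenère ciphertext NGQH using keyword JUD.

Repeat the key across the ciphertext: JUDJ
N(13)−J(9): 4 → E
G(6)−U(20): -14≡12 → M
Q(16)−D(3): 13 → N
H(7)−J(9): -2≡24 → Y

EMNY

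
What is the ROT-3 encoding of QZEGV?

Q(16): 16+3=19 → T
Z(25): 25+3=28≡2 → C
E(4): 4+3=7 → H
G(6): 6+3=9 → J
V(21): 21+3=24 → Y

TCHJY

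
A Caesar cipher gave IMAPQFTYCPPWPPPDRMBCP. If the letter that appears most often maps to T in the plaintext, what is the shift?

22

The most frequent ciphertext letter is P (appears 7 times).
P is position 15; T is position 19.
Shift = -4≡22.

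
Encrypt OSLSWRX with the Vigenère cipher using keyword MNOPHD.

Repeat the key across the message: MNOPHDM
O(14)+M(12): 26≡0 → A
S(18)+N(13): 31≡5 → F
L(11)+O(14): 25 → Z
S(18)+P(15): 33≡7 → H
W(22)+H(7): 29≡3 → D
R(17)+D(3): 20 → U
X(23)+M(12): 35≡9 → J

AFZHDUJ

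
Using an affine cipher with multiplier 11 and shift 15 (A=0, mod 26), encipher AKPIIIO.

A(0): 11·0+15=15 → P
K(10): 11·10+15=125≡21 → V
P(15): 11·15+15=180≡24 → Y
I(8): 11·8+15=103≡25 → Z
I(8): 11·8+15=103≡25 → Z
I(8): 11·8+15=103≡25 → Z
O(14): 11·14+15=169≡13 → N

PVYZZZN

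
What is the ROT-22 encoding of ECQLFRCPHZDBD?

AYMHBNYLDVZXZ

E(4): 4+22=26≡0 → A
C(2): 2+22=24 → Y
Q(16): 16+22=38≡12 → M
L(11): 11+22=33≡7 → H
F(5): 5+22=27≡1 → B
R(17): 17+22=39≡13 → N
C(2): 2+22=24 → Y
P(15): 15+22=37≡11 → L
H(7): 7+22=29≡3 → D
Z(25): 25+22=47≡21 → V
D(3): 3+22=25 → Z
B(1): 1+22=23 → X
D(3): 3+22=25 → Z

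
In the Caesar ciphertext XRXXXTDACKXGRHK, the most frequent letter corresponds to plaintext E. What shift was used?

The most frequent ciphertext letter is X (appears 5 times).
X is position 23; E is position 4.
Shift = 19.

19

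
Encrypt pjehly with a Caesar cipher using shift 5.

uojmqd

p(15): 15+5=20 → u
j(9): 9+5=14 → o
e(4): 4+5=9 → j
h(7): 7+5=12 → m
l(11): 11+5=16 → q
y(24): 24+5=29≡3 → d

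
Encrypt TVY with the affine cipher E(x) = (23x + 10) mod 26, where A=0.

T(19): 23·19+10=447≡5 → F
V(21): 23·21+10=493≡25 → Z
Y(24): 23·24+10=562≡16 → Q

FZQ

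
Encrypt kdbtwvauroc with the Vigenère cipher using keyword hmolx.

Repeat the key across the message: hmolxhmolxh
k(10)+h(7): 17 → r
d(3)+m(12): 15 → p
b(1)+o(14): 15 → p
t(19)+l(11): 30≡4 → e
w(22)+x(23): 45≡19 → t
v(21)+h(7): 28≡2 → c
a(0)+m(12): 12 → m
u(20)+o(14): 34≡8 → i
r(17)+l(11): 28≡2 → c
o(14)+x(23): 37≡11 → l
c(2)+h(7): 9 → j

rppetcmiclj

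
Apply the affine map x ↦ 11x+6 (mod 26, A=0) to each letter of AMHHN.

A(0): 11·0+6=6 → G
M(12): 11·12+6=138≡8 → I
H(7): 11·7+6=83≡5 → F
H(7): 11·7+6=83≡5 → F
N(13): 11·13+6=149≡19 → T

GIFFT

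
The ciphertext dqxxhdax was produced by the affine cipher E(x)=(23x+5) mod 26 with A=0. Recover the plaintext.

sfuuistu

The inverse of 23 mod 26 is 17, since 23·17=391≡1. Apply D(y)=17·(y−5) mod 26:
d(3): 17·(3−5)=-34≡18 → s
q(16): 17·(16−5)=187≡5 → f
x(23): 17·(23−5)=306≡20 → u
x(23): 17·(23−5)=306≡20 → u
h(7): 17·(7−5)=34≡8 → i
d(3): 17·(3−5)=-34≡18 → s
a(0): 17·(0−5)=-85≡19 → t
x(23): 17·(23−5)=306≡20 → u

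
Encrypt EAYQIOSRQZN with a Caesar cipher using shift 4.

E(4): 4+4=8 → I
A(0): 0+4=4 → E
Y(24): 24+4=28≡2 → C
Q(16): 16+4=20 → U
I(8): 8+4=12 → M
O(14): 14+4=18 → S
S(18): 18+4=22 → W
R(17): 17+4=21 → V
Q(16): 16+4=20 → U
Z(25): 25+4=29≡3 → D
N(13): 13+4=17 → R

IECUMSWVUDR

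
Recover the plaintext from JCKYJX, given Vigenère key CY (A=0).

HEIAHZ

Repeat the key across the ciphertext: CYCYCY
J(9)−C(2): 7 → H
C(2)−Y(24): -22≡4 → E
K(10)−C(2): 8 → I
Y(24)−Y(24): 0 → A
J(9)−C(2): 7 → H
X(23)−Y(24): -1≡25 → Z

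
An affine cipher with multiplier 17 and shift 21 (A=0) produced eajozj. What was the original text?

zlkvok

The inverse of 17 mod 26 is 23, since 17·23=391≡1. Apply D(y)=23·(y−21) mod 26:
e(4): 23·(4−21)=-391≡25 → z
a(0): 23·(0−21)=-483≡11 → l
j(9): 23·(9−21)=-276≡10 → k
o(14): 23·(14−21)=-161≡21 → v
z(25): 23·(25−21)=92≡14 → o
j(9): 23·(9−21)=-276≡10 → k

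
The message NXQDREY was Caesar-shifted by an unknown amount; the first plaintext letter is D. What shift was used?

From the crib: N(13)−D(3)=10, so the shift is 10.

10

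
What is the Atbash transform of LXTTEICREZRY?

L(11) → O(14)
X(23) → C(2)
T(19) → G(6)
T(19) → G(6)
E(4) → V(21)
I(8) → R(17)
C(2) → X(23)
R(17) → I(8)
E(4) → V(21)
Z(25) → A(0)
R(17) → I(8)
Y(24) → B(1)

OCGGVRXIVAIB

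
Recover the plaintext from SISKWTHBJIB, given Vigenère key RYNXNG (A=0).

Repeat the key across the ciphertext: RYNXNGRYNXN
S(18)−R(17): 1 → B
I(8)−Y(24): -16≡10 → K
S(18)−N(13): 5 → F
K(10)−X(23): -13≡13 → N
W(22)−N(13): 9 → J
T(19)−G(6): 13 → N
H(7)−R(17): -10≡16 → Q
B(1)−Y(24): -23≡3 → D
J(9)−N(13): -4≡22 → W
I(8)−X(23): -15≡11 → L
B(1)−N(13): -12≡14 → O

BKFNJNQDWLO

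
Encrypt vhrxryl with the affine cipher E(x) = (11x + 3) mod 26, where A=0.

v(21): 11·21+3=234≡0 → a
h(7): 11·7+3=80≡2 → c
r(17): 11·17+3=190≡8 → i
x(23): 11·23+3=256≡22 → w
r(17): 11·17+3=190≡8 → i
y(24): 11·24+3=267≡7 → h
l(11): 11·11+3=124≡20 → u

aciwihu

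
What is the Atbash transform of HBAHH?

SYZSS

H(7) → S(18)
B(1) → Y(24)
A(0) → Z(25)
H(7) → S(18)
H(7) → S(18)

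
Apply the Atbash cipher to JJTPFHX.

J(9) → Q(16)
J(9) → Q(16)
T(19) → G(6)
P(15) → K(10)
F(5) → U(20)
H(7) → S(18)
X(23) → C(2)

QQGKUSC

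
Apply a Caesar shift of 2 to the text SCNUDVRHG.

S(18): 18+2=20 → U
C(2): 2+2=4 → E
N(13): 13+2=15 → P
U(20): 20+2=22 → W
D(3): 3+2=5 → F
V(21): 21+2=23 → X
R(17): 17+2=19 → T
H(7): 7+2=9 → J
G(6): 6+2=8 → I

UEPWFXTJI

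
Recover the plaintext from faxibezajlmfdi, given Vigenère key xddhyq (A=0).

ixubdocxgeopgf

Repeat the key across the ciphertext: xddhyqxddhyqxd
f(5)−x(23): -18≡8 → i
a(0)−d(3): -3≡23 → x
x(23)−d(3): 20 → u
i(8)−h(7): 1 → b
b(1)−y(24): -23≡3 → d
e(4)−q(16): -12≡14 → o
z(25)−x(23): 2 → c
a(0)−d(3): -3≡23 → x
j(9)−d(3): 6 → g
l(11)−h(7): 4 → e
m(12)−y(24): -12≡14 → o
f(5)−q(16): -11≡15 → p
d(3)−x(23): -20≡6 → g
i(8)−d(3): 5 → f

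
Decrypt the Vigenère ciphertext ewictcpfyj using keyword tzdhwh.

lxfvxvwgvc

Repeat the key across the ciphertext: tzdhwhtzdh
e(4)−t(19): -15≡11 → l
w(22)−z(25): -3≡23 → x
i(8)−d(3): 5 → f
c(2)−h(7): -5≡21 → v
t(19)−w(22): -3≡23 → x
c(2)−h(7): -5≡21 → v
p(15)−t(19): -4≡22 → w
f(5)−z(25): -20≡6 → g
y(24)−d(3): 21 → v
j(9)−h(7): 2 → c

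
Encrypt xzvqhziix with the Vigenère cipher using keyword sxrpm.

pwmftrfzm

Repeat the key across the message: sxrpmsxrp
x(23)+s(18): 41≡15 → p
z(25)+x(23): 48≡22 → w
v(21)+r(17): 38≡12 → m
q(16)+p(15): 31≡5 → f
h(7)+m(12): 19 → t
z(25)+s(18): 43≡17 → r
i(8)+x(23): 31≡5 → f
i(8)+r(17): 25 → z
x(23)+p(15): 38≡12 → m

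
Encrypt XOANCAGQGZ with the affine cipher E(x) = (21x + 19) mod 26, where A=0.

X(23): 21·23+19=502≡8 → I
O(14): 21·14+19=313≡1 → B
A(0): 21·0+19=19 → T
N(13): 21·13+19=292≡6 → G
C(2): 21·2+19=61≡9 → J
A(0): 21·0+19=19 → T
G(6): 21·6+19=145≡15 → P
Q(16): 21·16+19=355≡17 → R
G(6): 21·6+19=145≡15 → P
Z(25): 21·25+19=544≡24 → Y

IBTGJTPRPY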